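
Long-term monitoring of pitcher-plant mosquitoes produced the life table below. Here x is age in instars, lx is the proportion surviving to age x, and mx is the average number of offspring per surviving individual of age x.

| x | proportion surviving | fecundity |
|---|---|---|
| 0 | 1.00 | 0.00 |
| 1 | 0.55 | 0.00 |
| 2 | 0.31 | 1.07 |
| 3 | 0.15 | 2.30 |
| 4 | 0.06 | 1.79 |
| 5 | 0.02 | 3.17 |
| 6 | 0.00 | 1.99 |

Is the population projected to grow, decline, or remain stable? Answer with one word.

declining

R0 = Σ lx·mx = 0 + 0 + 0.3317 + 0.345 + 0.1074 + 0.0634 + 0 = 0.8475
R0 < 1, so the population is declining.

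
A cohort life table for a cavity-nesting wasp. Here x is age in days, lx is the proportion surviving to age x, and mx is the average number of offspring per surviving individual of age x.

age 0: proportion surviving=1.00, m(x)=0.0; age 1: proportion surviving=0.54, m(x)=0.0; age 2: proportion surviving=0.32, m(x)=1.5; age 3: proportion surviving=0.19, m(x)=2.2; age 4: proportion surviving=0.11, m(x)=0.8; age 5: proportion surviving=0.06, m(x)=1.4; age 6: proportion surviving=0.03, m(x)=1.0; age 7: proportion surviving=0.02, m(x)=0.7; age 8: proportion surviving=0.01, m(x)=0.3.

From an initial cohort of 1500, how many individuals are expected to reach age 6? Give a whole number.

Expected survivors = N0 · l_6 = 1500 × 0.03 = 45 → 45

45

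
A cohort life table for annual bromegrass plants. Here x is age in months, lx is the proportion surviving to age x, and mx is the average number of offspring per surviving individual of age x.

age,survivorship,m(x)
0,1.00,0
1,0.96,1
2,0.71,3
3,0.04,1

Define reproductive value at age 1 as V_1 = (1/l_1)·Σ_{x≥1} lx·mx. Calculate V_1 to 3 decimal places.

3.260

lx·mx for x ≥ 1: 0.96, 2.13, 0.04 → sum = 3.13
V_1 = 3.13 / l_1 = 3.13 / 0.96 = 3.260417… → 3.260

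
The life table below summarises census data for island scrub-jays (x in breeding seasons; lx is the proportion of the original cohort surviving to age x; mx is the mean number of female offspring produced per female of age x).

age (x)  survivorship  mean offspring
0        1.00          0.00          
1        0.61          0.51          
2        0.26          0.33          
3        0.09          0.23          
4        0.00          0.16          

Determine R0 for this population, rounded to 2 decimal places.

0.42

lx·mx by age: 0, 0.3111, 0.0858, 0.0207, 0
R0 = Σ lx·mx = 0.4176 → 0.42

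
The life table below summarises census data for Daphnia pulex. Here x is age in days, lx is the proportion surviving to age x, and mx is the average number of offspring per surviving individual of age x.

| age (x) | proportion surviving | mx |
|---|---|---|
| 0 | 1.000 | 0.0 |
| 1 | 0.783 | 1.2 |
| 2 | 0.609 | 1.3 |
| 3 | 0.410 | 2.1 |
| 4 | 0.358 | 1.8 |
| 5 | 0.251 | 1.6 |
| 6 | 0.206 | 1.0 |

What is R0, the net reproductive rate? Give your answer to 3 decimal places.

3.844

lx·mx by age: 0, 0.9396, 0.7917, 0.861, 0.6444, 0.4016, 0.206
R0 = Σ lx·mx = 3.8443 → 3.844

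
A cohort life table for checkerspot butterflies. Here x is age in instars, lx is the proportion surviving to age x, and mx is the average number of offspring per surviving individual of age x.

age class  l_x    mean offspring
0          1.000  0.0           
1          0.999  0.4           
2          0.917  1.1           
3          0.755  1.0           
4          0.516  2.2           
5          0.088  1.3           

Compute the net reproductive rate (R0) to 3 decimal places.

3.413

lx·mx by age: 0, 0.3996, 1.0087, 0.755, 1.1352, 0.1144
R0 = Σ lx·mx = 3.4129 → 3.413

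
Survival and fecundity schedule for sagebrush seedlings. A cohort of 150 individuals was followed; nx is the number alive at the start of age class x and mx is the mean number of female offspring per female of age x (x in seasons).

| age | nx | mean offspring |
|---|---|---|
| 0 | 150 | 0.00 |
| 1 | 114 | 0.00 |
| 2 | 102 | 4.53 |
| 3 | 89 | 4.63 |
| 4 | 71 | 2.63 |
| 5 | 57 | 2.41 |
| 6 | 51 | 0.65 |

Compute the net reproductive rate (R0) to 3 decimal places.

lx = nx/n0 = nx/150: 1, 0.76, 0.68, 0.59333…, 0.47333…, 0.38, 0.34
lx·mx by age: 0, 0, 3.0804, 2.747133…, 1.244867…, 0.9158, 0.221
R0 = Σ lx·mx = 8.2092… → 8.209

8.209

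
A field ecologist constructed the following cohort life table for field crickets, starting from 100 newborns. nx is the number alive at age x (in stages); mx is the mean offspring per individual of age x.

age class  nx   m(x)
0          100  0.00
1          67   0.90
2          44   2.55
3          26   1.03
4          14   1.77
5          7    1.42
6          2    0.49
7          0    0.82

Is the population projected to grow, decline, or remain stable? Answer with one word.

lx = nx/n0 = nx/100: 1, 0.67, 0.44, 0.26, 0.14, 0.07, 0.02, 0
R0 = Σ lx·mx = 0 + 0.603 + 1.122 + 0.2678 + 0.2478 + 0.0994 + 0.0098 + 0 = 2.3498
R0 > 1, so the population is growing.

growing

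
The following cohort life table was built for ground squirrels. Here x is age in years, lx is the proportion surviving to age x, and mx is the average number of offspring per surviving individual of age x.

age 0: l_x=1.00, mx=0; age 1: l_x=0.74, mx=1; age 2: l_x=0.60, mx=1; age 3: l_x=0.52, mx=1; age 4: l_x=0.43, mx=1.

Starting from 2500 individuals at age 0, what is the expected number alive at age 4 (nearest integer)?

Expected survivors = N0 · l_4 = 2500 × 0.43 = 1075 → 1075

1075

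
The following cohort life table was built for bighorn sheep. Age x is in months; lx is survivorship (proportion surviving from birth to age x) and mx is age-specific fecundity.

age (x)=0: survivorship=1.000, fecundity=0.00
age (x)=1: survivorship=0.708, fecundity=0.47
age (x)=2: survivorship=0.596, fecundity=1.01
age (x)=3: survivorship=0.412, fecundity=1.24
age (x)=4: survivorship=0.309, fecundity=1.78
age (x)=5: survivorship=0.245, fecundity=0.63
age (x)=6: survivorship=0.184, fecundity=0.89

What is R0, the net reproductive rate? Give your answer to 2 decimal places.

2.31

lx·mx by age: 0, 0.33276, 0.60196, 0.51088, 0.55002, 0.15435, 0.16376
R0 = Σ lx·mx = 2.31373 → 2.31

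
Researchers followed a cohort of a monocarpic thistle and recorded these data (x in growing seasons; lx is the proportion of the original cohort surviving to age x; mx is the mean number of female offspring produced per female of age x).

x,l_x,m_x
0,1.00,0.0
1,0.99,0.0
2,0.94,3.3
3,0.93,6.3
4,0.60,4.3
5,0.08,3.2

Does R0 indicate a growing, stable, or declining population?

R0 = Σ lx·mx = 0 + 0 + 3.102 + 5.859 + 2.58 + 0.256 = 11.797
R0 > 1, so the population is growing.

growing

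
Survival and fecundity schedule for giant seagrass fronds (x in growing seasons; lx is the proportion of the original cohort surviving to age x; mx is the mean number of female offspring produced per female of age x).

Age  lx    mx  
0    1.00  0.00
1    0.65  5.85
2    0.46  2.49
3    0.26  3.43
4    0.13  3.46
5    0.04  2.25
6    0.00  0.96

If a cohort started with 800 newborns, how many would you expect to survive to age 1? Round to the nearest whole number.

Expected survivors = N0 · l_1 = 800 × 0.65 = 520 → 520

520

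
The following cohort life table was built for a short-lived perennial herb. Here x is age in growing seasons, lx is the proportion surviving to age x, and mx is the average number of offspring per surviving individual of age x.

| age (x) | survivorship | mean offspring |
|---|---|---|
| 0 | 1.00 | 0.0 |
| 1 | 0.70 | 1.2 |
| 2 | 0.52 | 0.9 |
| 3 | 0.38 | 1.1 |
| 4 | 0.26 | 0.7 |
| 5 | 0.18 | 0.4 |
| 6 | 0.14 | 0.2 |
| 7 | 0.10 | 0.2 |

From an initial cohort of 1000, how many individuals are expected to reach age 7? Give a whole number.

100

Expected survivors = N0 · l_7 = 1000 × 0.10 = 100 → 100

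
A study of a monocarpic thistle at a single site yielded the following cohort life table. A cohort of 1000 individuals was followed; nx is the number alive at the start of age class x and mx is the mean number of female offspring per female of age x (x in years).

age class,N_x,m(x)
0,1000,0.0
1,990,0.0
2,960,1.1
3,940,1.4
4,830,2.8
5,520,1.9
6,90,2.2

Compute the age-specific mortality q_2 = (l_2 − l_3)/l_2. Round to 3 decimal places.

0.021

lx = nx/n0 = nx/1000: 1, 0.99, 0.96, 0.94, 0.83, 0.52, 0.09
q_2 = (l_2 − l_3) / l_2 = (0.96 − 0.94) / 0.96
     = 0.02 / 0.96 = 0.020833… → 0.021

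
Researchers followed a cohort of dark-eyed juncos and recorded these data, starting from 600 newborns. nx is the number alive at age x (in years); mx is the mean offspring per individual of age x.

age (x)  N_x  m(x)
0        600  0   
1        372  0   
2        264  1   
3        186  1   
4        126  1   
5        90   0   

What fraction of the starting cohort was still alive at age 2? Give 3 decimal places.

0.440

l_2 = n_2/n_0 = 264/600 = 0.44 → 0.440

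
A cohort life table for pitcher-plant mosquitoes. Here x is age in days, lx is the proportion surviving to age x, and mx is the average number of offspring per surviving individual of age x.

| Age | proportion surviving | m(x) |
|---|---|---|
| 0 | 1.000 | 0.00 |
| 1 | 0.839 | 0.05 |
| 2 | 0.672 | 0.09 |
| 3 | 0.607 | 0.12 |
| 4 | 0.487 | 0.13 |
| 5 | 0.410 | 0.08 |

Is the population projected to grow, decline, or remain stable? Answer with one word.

declining

R0 = Σ lx·mx = 0 + 0.04195 + 0.06048 + 0.07284 + 0.06331 + 0.0328 = 0.27138
R0 < 1, so the population is declining.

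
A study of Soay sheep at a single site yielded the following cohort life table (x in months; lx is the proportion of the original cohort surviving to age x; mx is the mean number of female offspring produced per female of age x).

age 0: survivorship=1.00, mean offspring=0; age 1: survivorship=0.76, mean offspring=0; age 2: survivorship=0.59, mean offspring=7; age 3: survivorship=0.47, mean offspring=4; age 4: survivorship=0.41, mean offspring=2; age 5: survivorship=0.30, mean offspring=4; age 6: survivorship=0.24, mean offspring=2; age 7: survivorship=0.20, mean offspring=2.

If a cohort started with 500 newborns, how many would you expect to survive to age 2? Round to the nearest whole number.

295

Expected survivors = N0 · l_2 = 500 × 0.59 = 295 → 295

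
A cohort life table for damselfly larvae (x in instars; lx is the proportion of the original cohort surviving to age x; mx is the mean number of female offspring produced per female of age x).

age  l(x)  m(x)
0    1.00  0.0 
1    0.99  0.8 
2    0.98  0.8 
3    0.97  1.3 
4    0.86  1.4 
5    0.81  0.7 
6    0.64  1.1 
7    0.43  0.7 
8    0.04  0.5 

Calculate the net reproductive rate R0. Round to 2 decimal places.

5.63

lx·mx by age: 0, 0.792, 0.784, 1.261, 1.204, 0.567, 0.704, 0.301, 0.02
R0 = Σ lx·mx = 5.633 → 5.63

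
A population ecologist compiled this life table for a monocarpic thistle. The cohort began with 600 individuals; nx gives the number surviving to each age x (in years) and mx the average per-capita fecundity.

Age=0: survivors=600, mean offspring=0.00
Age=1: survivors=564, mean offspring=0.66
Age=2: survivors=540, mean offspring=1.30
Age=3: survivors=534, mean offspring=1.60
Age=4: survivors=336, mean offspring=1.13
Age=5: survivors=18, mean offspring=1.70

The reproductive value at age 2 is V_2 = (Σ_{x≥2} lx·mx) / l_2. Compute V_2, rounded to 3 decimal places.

3.642

lx = nx/n0 = nx/600: 1, 0.94, 0.9, 0.89, 0.56, 0.03
lx·mx for x ≥ 2: 1.17, 1.424, 0.6328, 0.051 → sum = 3.2778
V_2 = 3.2778 / l_2 = 3.2778 / 0.9 = 3.642 → 3.642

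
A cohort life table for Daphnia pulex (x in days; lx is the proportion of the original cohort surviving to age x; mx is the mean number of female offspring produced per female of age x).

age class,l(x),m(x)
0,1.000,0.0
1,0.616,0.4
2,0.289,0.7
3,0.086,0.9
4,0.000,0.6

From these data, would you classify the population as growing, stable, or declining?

declining

R0 = Σ lx·mx = 0 + 0.2464 + 0.2023 + 0.0774 + 0 = 0.5261
R0 < 1, so the population is declining.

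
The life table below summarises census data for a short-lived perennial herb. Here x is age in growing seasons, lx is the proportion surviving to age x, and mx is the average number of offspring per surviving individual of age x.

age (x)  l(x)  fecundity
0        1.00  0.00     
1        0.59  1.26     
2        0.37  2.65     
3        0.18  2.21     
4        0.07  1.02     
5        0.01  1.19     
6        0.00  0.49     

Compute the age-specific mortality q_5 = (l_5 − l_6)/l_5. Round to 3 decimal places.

q_5 = (l_5 − l_6) / l_5 = (0.01 − 0) / 0.01
     = 0.01 / 0.01 = 1 → 1.000

1.000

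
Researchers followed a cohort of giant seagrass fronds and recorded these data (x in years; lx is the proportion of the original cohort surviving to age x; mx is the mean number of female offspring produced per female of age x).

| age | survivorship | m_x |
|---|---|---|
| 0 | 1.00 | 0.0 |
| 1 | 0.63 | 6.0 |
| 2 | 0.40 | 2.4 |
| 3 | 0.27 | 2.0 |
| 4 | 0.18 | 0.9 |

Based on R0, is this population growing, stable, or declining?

growing

R0 = Σ lx·mx = 0 + 3.78 + 0.96 + 0.54 + 0.162 = 5.442
R0 > 1, so the population is growing.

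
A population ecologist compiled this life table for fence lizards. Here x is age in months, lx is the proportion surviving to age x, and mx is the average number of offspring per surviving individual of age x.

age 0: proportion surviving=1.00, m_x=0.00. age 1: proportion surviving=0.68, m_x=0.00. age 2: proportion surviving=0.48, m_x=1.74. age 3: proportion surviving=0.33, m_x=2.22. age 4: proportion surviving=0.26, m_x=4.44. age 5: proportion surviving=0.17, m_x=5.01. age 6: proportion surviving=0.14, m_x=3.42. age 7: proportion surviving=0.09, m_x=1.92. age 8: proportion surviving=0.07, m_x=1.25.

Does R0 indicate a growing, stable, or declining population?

growing

R0 = Σ lx·mx = 0 + 0 + 0.8352 + 0.7326 + 1.1544 + 0.8517 + 0.4788 + 0.1728 + 0.0875 = 4.313
R0 > 1, so the population is growing.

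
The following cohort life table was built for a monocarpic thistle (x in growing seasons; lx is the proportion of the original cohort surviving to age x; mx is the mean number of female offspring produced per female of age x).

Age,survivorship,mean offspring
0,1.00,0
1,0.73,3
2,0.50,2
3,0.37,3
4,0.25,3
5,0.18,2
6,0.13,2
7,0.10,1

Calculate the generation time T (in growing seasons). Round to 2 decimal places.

lx·mx: 0, 2.19, 1, 1.11, 0.75, 0.36, 0.26, 0.1 → R0 = 5.77
x·lx·mx: 0, 2.19, 2, 3.33, 3, 1.8, 1.56, 0.7 → Σ = 14.58
T = 14.58 / 5.77 = 2.526863… → 2.53

2.53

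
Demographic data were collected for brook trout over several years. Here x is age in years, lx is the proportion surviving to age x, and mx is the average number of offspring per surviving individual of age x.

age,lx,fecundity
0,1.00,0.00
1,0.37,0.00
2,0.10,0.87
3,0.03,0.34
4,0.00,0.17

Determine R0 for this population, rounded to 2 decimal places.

0.10

lx·mx by age: 0, 0, 0.087, 0.0102, 0
R0 = Σ lx·mx = 0.0972 → 0.10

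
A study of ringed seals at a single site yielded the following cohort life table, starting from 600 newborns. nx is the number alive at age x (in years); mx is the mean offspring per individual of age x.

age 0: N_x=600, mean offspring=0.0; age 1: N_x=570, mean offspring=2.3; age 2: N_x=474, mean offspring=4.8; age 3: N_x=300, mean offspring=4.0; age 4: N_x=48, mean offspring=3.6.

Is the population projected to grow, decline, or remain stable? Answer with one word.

growing

lx = nx/n0 = nx/600: 1, 0.95, 0.79, 0.5, 0.08
R0 = Σ lx·mx = 0 + 2.185 + 3.792 + 2 + 0.288 = 8.265
R0 > 1, so the population is growing.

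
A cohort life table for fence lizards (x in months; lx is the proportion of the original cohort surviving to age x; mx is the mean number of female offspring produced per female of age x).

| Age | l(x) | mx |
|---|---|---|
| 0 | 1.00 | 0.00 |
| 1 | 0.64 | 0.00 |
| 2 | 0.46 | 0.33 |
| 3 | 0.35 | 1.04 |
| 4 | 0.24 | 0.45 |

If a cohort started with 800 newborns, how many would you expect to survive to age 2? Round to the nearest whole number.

Expected survivors = N0 · l_2 = 800 × 0.46 = 368 → 368

368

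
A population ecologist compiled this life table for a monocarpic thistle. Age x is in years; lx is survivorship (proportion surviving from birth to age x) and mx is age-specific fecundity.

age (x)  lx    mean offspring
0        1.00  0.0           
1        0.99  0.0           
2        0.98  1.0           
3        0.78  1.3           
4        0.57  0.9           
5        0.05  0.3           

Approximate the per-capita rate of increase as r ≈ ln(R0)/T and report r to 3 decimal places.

R0 = Σ lx·mx = 0 + 0 + 0.98 + 1.014 + 0.513 + 0.015 = 2.522
Σ x·lx·mx = 7.129; T = 7.129/2.522 = 2.82672…
r ≈ ln(R0)/T = ln(2.522)/2.82672… = 0.32725… → 0.327

0.327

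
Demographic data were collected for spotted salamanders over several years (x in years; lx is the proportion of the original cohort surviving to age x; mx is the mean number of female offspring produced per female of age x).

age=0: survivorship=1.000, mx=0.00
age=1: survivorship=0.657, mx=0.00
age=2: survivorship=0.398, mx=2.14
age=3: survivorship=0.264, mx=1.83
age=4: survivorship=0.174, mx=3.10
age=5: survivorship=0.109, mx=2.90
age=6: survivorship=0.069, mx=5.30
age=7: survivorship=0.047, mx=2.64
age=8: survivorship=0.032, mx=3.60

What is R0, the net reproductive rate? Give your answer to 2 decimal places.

2.80

lx·mx by age: 0, 0, 0.85172, 0.48312, 0.5394, 0.3161, 0.3657, 0.12408, 0.1152
R0 = Σ lx·mx = 2.79532 → 2.80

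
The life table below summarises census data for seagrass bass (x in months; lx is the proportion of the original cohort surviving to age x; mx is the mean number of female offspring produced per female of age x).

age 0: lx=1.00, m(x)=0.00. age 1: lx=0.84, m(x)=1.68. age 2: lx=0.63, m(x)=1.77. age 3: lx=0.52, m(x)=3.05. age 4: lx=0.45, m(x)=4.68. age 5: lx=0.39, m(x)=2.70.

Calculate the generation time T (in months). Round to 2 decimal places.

3.04

lx·mx: 0, 1.4112, 1.1151, 1.586, 2.106, 1.053 → R0 = 7.2713
x·lx·mx: 0, 1.4112, 2.2302, 4.758, 8.424, 5.265 → Σ = 22.0884
T = 22.0884 / 7.2713 = 3.037751… → 3.04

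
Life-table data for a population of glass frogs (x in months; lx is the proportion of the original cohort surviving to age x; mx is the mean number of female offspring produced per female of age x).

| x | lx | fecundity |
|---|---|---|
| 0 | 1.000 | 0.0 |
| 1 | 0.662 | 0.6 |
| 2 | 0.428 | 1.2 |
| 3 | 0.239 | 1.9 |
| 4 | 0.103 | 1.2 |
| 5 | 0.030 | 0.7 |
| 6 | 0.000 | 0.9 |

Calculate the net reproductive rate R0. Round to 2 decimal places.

lx·mx by age: 0, 0.3972, 0.5136, 0.4541, 0.1236, 0.021, 0
R0 = Σ lx·mx = 1.5095 → 1.51

1.51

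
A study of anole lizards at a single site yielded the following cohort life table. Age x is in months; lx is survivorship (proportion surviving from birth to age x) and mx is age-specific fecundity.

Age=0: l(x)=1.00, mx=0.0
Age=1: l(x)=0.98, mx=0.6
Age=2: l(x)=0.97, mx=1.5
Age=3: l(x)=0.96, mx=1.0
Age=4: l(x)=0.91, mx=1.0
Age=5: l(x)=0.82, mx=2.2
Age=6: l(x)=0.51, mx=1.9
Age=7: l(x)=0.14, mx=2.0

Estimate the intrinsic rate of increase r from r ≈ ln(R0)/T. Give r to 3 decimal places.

R0 = Σ lx·mx = 0 + 0.588 + 1.455 + 0.96 + 0.91 + 1.804 + 0.969 + 0.28 = 6.966
Σ x·lx·mx = 26.812; T = 26.812/6.966 = 3.84898…
r ≈ ln(R0)/T = ln(6.966)/3.84898… = 0.5043… → 0.504

0.504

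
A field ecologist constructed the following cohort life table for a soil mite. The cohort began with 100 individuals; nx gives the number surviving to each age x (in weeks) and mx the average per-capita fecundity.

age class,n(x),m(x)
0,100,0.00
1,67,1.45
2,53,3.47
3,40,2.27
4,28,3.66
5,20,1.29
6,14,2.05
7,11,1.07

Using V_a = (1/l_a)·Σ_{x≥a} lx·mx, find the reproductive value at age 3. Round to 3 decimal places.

lx = nx/n0 = nx/100: 1, 0.67, 0.53, 0.4, 0.28, 0.2, 0.14, 0.11
lx·mx for x ≥ 3: 0.908, 1.0248, 0.258, 0.287, 0.1177 → sum = 2.5955
V_3 = 2.5955 / l_3 = 2.5955 / 0.4 = 6.48875 → 6.489

6.489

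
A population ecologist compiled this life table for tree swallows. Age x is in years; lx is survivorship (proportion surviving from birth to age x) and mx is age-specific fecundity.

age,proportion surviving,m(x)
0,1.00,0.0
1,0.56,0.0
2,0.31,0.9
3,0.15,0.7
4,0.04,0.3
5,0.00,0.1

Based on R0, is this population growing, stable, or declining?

declining

R0 = Σ lx·mx = 0 + 0 + 0.279 + 0.105 + 0.012 + 0 = 0.396
R0 < 1, so the population is declining.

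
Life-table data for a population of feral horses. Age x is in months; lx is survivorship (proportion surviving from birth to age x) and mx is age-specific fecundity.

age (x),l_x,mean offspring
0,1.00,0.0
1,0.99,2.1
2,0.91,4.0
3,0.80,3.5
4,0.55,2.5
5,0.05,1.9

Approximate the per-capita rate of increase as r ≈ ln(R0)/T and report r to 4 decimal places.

0.9686

R0 = Σ lx·mx = 0 + 2.079 + 3.64 + 2.8 + 1.375 + 0.095 = 9.989
Σ x·lx·mx = 23.734; T = 23.734/9.989 = 2.37601…
r ≈ ln(R0)/T = ln(9.989)/2.37601… = 0.968633… → 0.9686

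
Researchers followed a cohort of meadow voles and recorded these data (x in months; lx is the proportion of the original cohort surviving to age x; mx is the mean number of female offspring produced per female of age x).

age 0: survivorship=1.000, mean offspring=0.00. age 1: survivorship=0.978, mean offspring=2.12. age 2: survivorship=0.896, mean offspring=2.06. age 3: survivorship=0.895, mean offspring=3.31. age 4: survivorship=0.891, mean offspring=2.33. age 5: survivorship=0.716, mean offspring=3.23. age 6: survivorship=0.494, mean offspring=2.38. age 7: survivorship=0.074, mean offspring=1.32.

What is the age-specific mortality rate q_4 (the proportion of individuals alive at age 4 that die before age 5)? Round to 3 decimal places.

q_4 = (l_4 − l_5) / l_4 = (0.891 − 0.716) / 0.891
     = 0.175 / 0.891 = 0.196409… → 0.196

0.196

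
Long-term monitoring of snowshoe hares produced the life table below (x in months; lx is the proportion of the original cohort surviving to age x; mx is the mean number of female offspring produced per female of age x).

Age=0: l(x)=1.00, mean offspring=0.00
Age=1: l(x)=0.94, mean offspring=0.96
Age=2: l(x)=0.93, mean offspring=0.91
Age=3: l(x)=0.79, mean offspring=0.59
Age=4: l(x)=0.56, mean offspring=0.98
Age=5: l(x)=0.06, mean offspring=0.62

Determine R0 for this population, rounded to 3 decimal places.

2.801

lx·mx by age: 0, 0.9024, 0.8463, 0.4661, 0.5488, 0.0372
R0 = Σ lx·mx = 2.8008 → 2.801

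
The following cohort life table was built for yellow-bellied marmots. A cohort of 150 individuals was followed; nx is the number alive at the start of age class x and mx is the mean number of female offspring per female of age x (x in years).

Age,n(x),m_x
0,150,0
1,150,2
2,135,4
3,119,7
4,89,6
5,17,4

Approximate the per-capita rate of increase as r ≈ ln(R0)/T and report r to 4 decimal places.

0.9734

lx = nx/n0 = nx/150: 1, 1, 0.9, 0.79333…, 0.59333…, 0.11333…
R0 = Σ lx·mx = 0 + 2 + 3.6 + 5.55333… + 3.56… + 0.45333… = 15.166667…
Σ x·lx·mx = 42.366667…; T = 42.366667…/15.166667… = 2.79341…
r ≈ ln(R0)/T = ln(15.166667…)/2.79341… = 0.973399… → 0.9734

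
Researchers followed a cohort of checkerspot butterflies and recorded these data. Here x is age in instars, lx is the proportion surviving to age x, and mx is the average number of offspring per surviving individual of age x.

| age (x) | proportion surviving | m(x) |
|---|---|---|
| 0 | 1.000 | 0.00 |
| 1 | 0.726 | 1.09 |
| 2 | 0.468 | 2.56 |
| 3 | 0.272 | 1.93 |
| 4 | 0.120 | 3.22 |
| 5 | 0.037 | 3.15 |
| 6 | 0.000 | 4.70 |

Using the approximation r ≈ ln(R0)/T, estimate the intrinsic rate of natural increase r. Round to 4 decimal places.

R0 = Σ lx·mx = 0 + 0.79134 + 1.19808 + 0.52496 + 0.3864 + 0.11655 + 0 = 3.01733
Σ x·lx·mx = 6.89073; T = 6.89073/3.01733 = 2.28372…
r ≈ ln(R0)/T = ln(3.01733)/2.28372… = 0.483585… → 0.4836

0.4836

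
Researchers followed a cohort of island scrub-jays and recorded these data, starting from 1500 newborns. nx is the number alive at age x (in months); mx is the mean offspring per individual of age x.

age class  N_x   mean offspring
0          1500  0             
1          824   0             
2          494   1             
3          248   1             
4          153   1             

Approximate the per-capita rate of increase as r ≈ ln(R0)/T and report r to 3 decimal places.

lx = nx/n0 = nx/1500: 1, 0.54933…, 0.32933…, 0.16533…, 0.102
R0 = Σ lx·mx = 0 + 0 + 0.32933… + 0.16533… + 0.102 = 0.596667…
Σ x·lx·mx = 1.562667…; T = 1.562667…/0.596667… = 2.61899…
r ≈ ln(R0)/T = ln(0.596667…)/2.61899… = -0.19717… → -0.197

-0.197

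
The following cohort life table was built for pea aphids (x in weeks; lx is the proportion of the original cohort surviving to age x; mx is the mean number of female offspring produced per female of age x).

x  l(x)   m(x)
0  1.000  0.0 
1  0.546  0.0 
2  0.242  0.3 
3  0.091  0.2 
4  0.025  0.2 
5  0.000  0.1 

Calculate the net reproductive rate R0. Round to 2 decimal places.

lx·mx by age: 0, 0, 0.0726, 0.0182, 0.005, 0
R0 = Σ lx·mx = 0.0958 → 0.10

0.10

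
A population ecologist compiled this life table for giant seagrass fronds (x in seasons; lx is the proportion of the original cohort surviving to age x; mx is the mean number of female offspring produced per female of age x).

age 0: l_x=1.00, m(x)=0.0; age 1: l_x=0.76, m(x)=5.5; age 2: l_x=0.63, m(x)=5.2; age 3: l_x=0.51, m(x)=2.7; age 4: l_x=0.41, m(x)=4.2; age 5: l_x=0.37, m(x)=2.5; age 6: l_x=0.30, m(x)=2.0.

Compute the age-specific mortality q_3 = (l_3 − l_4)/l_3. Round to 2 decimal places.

0.20

q_3 = (l_3 − l_4) / l_3 = (0.51 − 0.41) / 0.51
     = 0.1 / 0.51 = 0.196078… → 0.20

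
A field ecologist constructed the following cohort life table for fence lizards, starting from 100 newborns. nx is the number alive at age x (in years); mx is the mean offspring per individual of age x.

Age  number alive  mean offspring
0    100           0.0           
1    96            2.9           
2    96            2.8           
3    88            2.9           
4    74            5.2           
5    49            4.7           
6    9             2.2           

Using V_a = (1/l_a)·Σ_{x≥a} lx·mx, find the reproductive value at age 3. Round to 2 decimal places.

10.11

lx = nx/n0 = nx/100: 1, 0.96, 0.96, 0.88, 0.74, 0.49, 0.09
lx·mx for x ≥ 3: 2.552, 3.848, 2.303, 0.198 → sum = 8.901
V_3 = 8.901 / l_3 = 8.901 / 0.88 = 10.114773… → 10.11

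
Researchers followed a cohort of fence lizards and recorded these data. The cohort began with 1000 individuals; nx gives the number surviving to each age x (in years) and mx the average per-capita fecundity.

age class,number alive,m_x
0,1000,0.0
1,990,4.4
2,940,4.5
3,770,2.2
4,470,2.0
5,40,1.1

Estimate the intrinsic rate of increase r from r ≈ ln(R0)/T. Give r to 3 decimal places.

1.247

lx = nx/n0 = nx/1000: 1, 0.99, 0.94, 0.77, 0.47, 0.04
R0 = Σ lx·mx = 0 + 4.356 + 4.23 + 1.694 + 0.94 + 0.044 = 11.264
Σ x·lx·mx = 21.878; T = 21.878/11.264 = 1.94229…
r ≈ ln(R0)/T = ln(11.264)/1.94229… = 1.24678… → 1.247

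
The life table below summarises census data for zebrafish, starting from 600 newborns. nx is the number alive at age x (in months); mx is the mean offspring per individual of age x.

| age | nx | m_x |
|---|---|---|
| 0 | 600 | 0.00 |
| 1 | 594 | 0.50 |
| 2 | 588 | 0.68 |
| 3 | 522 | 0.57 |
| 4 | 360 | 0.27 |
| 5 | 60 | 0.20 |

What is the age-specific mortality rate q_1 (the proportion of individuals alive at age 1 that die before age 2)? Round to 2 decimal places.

lx = nx/n0 = nx/600: 1, 0.99, 0.98, 0.87, 0.6, 0.1
q_1 = (l_1 − l_2) / l_1 = (0.99 − 0.98) / 0.99
     = 0.01 / 0.99 = 0.010101… → 0.01

0.01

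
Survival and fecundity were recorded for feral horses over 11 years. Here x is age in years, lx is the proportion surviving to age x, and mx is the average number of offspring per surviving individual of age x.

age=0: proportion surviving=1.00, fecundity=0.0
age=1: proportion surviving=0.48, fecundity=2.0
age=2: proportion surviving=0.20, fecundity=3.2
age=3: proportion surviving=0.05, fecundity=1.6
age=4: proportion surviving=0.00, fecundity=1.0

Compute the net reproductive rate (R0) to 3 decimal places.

1.680

lx·mx by age: 0, 0.96, 0.64, 0.08, 0
R0 = Σ lx·mx = 1.68 → 1.680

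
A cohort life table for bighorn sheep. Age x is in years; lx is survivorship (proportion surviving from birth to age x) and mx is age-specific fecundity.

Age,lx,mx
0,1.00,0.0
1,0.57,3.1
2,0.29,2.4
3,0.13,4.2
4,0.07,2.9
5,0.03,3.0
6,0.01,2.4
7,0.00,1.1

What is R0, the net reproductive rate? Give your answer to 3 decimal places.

3.326

lx·mx by age: 0, 1.767, 0.696, 0.546, 0.203, 0.09, 0.024, 0
R0 = Σ lx·mx = 3.326 → 3.326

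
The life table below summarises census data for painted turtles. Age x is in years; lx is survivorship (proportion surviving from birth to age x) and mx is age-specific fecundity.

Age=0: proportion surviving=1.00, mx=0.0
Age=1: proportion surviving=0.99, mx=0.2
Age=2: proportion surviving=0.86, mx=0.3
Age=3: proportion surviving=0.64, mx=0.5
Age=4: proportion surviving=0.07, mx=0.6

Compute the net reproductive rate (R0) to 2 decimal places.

0.82

lx·mx by age: 0, 0.198, 0.258, 0.32, 0.042
R0 = Σ lx·mx = 0.818 → 0.82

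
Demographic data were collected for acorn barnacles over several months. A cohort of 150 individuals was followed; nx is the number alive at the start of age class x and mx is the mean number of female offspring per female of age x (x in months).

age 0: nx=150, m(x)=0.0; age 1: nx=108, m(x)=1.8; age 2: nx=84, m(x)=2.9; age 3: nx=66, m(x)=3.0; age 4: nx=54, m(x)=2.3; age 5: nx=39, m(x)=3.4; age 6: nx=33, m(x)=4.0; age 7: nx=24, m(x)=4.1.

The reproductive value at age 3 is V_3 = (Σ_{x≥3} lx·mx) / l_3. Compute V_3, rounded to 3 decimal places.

10.382

lx = nx/n0 = nx/150: 1, 0.72, 0.56, 0.44, 0.36, 0.26, 0.22, 0.16
lx·mx for x ≥ 3: 1.32, 0.828, 0.884, 0.88, 0.656 → sum = 4.568
V_3 = 4.568 / l_3 = 4.568 / 0.44 = 10.381818… → 10.382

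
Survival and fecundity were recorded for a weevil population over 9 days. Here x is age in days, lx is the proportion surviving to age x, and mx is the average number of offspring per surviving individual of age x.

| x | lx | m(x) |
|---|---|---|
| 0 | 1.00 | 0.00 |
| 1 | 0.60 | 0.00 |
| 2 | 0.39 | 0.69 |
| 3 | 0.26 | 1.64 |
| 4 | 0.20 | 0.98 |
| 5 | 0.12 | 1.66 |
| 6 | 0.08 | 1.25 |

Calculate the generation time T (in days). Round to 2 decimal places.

3.53

lx·mx: 0, 0, 0.2691, 0.4264, 0.196, 0.1992, 0.1 → R0 = 1.1907
x·lx·mx: 0, 0, 0.5382, 1.2792, 0.784, 0.996, 0.6 → Σ = 4.1974
T = 4.1974 / 1.1907 = 3.525153… → 3.53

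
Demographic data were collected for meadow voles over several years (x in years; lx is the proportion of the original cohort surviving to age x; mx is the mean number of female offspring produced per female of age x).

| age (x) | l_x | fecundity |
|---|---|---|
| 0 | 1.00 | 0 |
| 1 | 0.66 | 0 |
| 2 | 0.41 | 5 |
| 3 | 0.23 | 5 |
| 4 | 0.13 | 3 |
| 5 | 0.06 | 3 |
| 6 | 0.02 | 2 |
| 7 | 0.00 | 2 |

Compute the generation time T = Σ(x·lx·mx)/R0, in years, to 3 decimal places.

lx·mx: 0, 0, 2.05, 1.15, 0.39, 0.18, 0.04, 0 → R0 = 3.81
x·lx·mx: 0, 0, 4.1, 3.45, 1.56, 0.9, 0.24, 0 → Σ = 10.25
T = 10.25 / 3.81 = 2.690289… → 2.690

2.690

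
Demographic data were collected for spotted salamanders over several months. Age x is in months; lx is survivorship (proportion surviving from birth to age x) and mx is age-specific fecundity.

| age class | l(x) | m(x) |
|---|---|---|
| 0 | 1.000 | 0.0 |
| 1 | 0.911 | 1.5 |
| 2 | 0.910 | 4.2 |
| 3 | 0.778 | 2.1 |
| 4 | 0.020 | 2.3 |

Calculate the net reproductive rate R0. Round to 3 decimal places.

6.868

lx·mx by age: 0, 1.3665, 3.822, 1.6338, 0.046
R0 = Σ lx·mx = 6.8683 → 6.868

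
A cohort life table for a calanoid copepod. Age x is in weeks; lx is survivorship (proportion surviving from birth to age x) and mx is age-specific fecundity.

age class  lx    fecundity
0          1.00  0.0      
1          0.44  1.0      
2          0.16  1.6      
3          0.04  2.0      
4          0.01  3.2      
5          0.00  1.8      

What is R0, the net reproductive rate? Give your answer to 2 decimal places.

lx·mx by age: 0, 0.44, 0.256, 0.08, 0.032, 0
R0 = Σ lx·mx = 0.808 → 0.81

0.81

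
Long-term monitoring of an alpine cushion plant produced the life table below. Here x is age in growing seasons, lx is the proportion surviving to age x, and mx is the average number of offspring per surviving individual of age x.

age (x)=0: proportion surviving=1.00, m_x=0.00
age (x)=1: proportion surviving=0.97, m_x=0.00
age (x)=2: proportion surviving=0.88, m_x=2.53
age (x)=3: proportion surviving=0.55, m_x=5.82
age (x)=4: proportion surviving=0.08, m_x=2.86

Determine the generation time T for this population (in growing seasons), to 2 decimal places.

2.65

lx·mx: 0, 0, 2.2264, 3.201, 0.2288 → R0 = 5.6562
x·lx·mx: 0, 0, 4.4528, 9.603, 0.9152 → Σ = 14.971
T = 14.971 / 5.6562 = 2.64683… → 2.65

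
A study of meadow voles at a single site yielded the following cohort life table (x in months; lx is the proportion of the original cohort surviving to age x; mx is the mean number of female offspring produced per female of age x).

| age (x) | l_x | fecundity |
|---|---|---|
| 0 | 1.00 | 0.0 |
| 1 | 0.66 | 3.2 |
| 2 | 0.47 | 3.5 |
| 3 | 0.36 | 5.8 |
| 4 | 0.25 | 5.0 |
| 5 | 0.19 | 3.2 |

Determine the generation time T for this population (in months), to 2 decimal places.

2.56

lx·mx: 0, 2.112, 1.645, 2.088, 1.25, 0.608 → R0 = 7.703
x·lx·mx: 0, 2.112, 3.29, 6.264, 5, 3.04 → Σ = 19.706
T = 19.706 / 7.703 = 2.558224… → 2.56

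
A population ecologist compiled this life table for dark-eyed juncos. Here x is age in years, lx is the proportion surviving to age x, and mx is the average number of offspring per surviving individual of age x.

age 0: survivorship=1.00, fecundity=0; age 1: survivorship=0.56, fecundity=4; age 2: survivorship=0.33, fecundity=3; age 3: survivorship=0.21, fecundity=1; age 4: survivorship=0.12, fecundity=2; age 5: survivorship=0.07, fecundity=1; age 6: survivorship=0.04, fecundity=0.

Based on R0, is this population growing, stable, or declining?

R0 = Σ lx·mx = 0 + 2.24 + 0.99 + 0.21 + 0.24 + 0.07 + 0 = 3.75
R0 > 1, so the population is growing.

growing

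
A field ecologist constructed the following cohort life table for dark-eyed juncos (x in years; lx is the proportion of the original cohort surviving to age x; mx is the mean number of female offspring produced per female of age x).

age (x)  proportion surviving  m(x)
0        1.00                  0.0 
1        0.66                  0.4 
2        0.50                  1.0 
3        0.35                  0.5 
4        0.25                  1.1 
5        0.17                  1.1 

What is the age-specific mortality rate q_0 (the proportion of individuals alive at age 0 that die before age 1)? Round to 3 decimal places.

q_0 = (l_0 − l_1) / l_0 = (1 − 0.66) / 1
     = 0.34 / 1 = 0.34 → 0.340

0.340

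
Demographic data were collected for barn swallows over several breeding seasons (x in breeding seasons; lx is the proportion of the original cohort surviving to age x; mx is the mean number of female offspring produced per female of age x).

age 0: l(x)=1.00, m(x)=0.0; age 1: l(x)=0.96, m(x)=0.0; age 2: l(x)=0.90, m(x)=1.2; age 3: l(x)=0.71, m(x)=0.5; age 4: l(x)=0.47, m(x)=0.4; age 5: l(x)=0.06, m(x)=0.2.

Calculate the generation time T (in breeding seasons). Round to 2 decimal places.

lx·mx: 0, 0, 1.08, 0.355, 0.188, 0.012 → R0 = 1.635
x·lx·mx: 0, 0, 2.16, 1.065, 0.752, 0.06 → Σ = 4.037
T = 4.037 / 1.635 = 2.469113… → 2.47

2.47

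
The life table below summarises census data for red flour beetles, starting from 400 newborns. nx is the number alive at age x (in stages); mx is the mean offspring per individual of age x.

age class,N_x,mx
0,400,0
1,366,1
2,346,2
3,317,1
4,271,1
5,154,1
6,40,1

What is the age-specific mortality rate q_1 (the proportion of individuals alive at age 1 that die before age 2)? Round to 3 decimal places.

0.055

lx = nx/n0 = nx/400: 1, 0.915, 0.865, 0.7925, 0.6775, 0.385, 0.1
q_1 = (l_1 − l_2) / l_1 = (0.915 − 0.865) / 0.915
     = 0.05 / 0.915 = 0.054645… → 0.055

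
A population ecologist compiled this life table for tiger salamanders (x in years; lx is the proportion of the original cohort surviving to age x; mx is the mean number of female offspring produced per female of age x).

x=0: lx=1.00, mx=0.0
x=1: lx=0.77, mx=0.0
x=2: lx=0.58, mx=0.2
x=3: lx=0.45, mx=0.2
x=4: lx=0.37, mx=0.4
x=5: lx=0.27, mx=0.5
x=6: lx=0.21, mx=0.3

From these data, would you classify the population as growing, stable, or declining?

R0 = Σ lx·mx = 0 + 0 + 0.116 + 0.09 + 0.148 + 0.135 + 0.063 = 0.552
R0 < 1, so the population is declining.

declining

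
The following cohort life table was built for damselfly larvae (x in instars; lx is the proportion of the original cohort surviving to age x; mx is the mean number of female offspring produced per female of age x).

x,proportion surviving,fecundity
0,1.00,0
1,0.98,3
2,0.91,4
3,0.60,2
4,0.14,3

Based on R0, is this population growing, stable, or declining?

growing

R0 = Σ lx·mx = 0 + 2.94 + 3.64 + 1.2 + 0.42 = 8.2
R0 > 1, so the population is growing.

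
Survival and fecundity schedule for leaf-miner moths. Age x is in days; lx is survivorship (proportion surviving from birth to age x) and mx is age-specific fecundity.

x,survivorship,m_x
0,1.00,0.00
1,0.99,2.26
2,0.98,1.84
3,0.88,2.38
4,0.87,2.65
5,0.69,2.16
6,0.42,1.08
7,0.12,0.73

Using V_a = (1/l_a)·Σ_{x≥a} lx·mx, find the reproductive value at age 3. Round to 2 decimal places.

lx·mx for x ≥ 3: 2.0944, 2.3055, 1.4904, 0.4536, 0.0876 → sum = 6.4315
V_3 = 6.4315 / l_3 = 6.4315 / 0.88 = 7.308523… → 7.31

7.31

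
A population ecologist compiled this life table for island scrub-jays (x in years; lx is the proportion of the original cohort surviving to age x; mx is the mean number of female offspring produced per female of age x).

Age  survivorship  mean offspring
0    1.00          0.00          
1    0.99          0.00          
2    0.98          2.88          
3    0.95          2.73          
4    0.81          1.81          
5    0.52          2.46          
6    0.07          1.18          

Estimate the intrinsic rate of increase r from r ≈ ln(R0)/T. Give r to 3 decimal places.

0.664

R0 = Σ lx·mx = 0 + 0 + 2.8224 + 2.5935 + 1.4661 + 1.2792 + 0.0826 = 8.2438
Σ x·lx·mx = 26.1813; T = 26.1813/8.2438 = 3.17588…
r ≈ ln(R0)/T = ln(8.2438)/3.17588… = 0.66421… → 0.664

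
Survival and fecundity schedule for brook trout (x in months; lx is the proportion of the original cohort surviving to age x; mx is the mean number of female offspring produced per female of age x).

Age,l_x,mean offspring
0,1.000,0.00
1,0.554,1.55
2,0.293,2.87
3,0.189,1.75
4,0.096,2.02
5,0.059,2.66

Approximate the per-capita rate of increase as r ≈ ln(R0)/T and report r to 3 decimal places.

R0 = Σ lx·mx = 0 + 0.8587 + 0.84091 + 0.33075 + 0.19392 + 0.15694 = 2.38122
Σ x·lx·mx = 5.09315; T = 5.09315/2.38122 = 2.13888…
r ≈ ln(R0)/T = ln(2.38122)/2.13888… = 0.40564… → 0.406

0.406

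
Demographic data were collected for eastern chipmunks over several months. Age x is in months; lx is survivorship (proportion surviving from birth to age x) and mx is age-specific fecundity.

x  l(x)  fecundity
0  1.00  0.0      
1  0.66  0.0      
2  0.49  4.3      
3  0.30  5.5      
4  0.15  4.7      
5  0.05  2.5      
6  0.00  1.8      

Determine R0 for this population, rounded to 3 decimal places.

4.587

lx·mx by age: 0, 0, 2.107, 1.65, 0.705, 0.125, 0
R0 = Σ lx·mx = 4.587 → 4.587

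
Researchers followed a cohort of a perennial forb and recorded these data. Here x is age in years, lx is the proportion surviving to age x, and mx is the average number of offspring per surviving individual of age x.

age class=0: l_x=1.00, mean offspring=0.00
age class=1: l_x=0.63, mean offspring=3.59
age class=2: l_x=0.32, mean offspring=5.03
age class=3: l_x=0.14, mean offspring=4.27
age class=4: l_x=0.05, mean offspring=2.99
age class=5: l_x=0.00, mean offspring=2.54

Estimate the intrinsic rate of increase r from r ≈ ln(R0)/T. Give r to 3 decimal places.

R0 = Σ lx·mx = 0 + 2.2617 + 1.6096 + 0.5978 + 0.1495 + 0 = 4.6186
Σ x·lx·mx = 7.8723; T = 7.8723/4.6186 = 1.70448…
r ≈ ln(R0)/T = ln(4.6186)/1.70448… = 0.89769… → 0.898

0.898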